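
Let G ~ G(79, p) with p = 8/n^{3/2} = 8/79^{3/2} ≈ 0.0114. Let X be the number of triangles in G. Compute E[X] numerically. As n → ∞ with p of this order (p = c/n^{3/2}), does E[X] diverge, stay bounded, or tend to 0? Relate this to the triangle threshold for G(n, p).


Number of potential triangles: C(79, 3) = 79079.
Each occurs with probability p³ ≈ (0.0114)³ ≈ 1.47893e-06.
By linearity: E[X] = C(79, 3)·p³ ≈ 79079 · 1.47893e-06 ≈ 0.117.
Since α = 3/2 > 1, p = c/n^{3/2} = o(1/n) is below the triangle threshold p ~ 1/n. Asymptotically E[X] ~ (c³/6)·n^{3(1−α)} = (8³/6)·n^{-1.5} → 0, so by Markov's inequality G has no triangles w.h.p.

E[X] ≈ 0.117; in regime p = Θ(1/n^{3/2}) E[X] tends to 0 (below the triangle threshold p ~ 1/n).


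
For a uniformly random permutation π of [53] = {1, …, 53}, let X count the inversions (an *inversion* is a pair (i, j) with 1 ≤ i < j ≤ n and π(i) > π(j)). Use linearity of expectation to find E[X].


Write X = Σ X_I over the C(53, 2) = 1378 pairs i < j, with X_I the indicator of one inversion.
There are 1378 indicators.
For each fixed pair i < j, the values π(i) and π(j) are two distinct elements of {1, …, 53} in uniformly random order; by symmetry P[π(i) > π(j)] = 1/2.
By linearity: E[X] = 1378 · (1/2) = C(53, 2) · (1/2) = 1378/2 = 689 ≈ 689.000.

E[X] = 689 = 689.000.


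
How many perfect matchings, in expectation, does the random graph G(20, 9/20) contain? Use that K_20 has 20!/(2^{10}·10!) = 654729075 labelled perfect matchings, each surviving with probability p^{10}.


K_20 has 20!/(2^{10}·10!) = 654729075 labelled perfect matchings.
For each such perfect matching H, let X_H = 1 if all 10 edges of H are present in G. Then P[X_H = 1] = p^{10} = (9/20)^{10} = 3486784401/10240000000000.
Summing the indicators: E[X] = Σ_H E[X_H] = 654729075 · p^{10} = 654729075 · 3486784401/10240000000000 = 91315965023646363/409600000000.
Numerically: E[X] ≈ 2.229e+05.

E[X] = 654729075 · (9/20)^{10} = 91315965023646363/409600000000 ≈ 2.229e+05.


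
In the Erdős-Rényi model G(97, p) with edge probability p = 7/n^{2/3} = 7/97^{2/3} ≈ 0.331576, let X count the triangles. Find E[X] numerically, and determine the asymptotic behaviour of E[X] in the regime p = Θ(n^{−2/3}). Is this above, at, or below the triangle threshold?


Number of potential triangles: C(97, 3) = 147440.
Each occurs with probability p³ ≈ (0.331576)³ ≈ 3.64544585e-02.
By linearity: E[X] = C(97, 3)·p³ ≈ 147440 · 3.64544585e-02 ≈ 5374.845361.
Since α = 2/3 < 1, p = c/n^{2/3} ≫ 1/n is above the triangle threshold p ~ 1/n. Asymptotically E[X] ~ (c³/6)·n^{3(1−α)} = (7³/6)·n^{1} → ∞; triangles are abundant w.h.p.

E[X] ≈ 5374.845361; in regime p = Θ(1/n^{2/3}) E[X] diverges (above the triangle threshold p ~ 1/n).


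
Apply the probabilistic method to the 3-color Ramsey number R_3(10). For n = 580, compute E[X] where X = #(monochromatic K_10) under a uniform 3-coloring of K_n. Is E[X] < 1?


E[X] = C(580, 10) · 3^{1 − 45} = 1098085496704252547920 · 3^{−44} = 1098085496704252547920/984770902183611232881.
As a reduced fraction: E[X] = 1098085496704252547920/984770902183611232881 ≈ 1.1150670.
Is E[X] < 1? NO.
Since E[X] ≥ 1, the first-moment bound is inconclusive at n = 580; it does NOT by itself certify R_3(10) > 580.

E[X] = 1098085496704252547920/984770902183611232881 ≈ 1.1150670; E[X] ≥ 1; first-moment method inconclusive here.


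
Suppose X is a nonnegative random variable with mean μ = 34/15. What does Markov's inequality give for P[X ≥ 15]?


μ = E[X] = 34/15, a = 15.
Markov: P[X ≥ 15] ≤ μ/a = (34/15)/15 = 34/225.
Numerically: ≈ 0.1511.
(Since a = 15 > μ = 2.2667, the bound 34/225 is < 1 and informative.)

P[X ≥ 15] ≤ 34/225 ≈ 0.1511.


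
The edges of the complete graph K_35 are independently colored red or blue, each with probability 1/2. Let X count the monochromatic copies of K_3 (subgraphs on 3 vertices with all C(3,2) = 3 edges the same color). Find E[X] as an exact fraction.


Let X = Σ_S X_S over the C(35, 3) = 6545 subsets S of size 3, where X_S = 1 if the K_3 on S is monochromatic.
For a fixed S, the K_3 on S has C(3, 2) = 3 edges. P[all 3 edges red] = (1/2)^3, and likewise for blue, so P[monochromatic] = 2·(1/2)^3 = 2^{1 − 3} = 1/4.
By linearity: E[X] = C(35, 3) · 2^{1 − 3} = 6545 · 1/4 = 6545/4.
Numerically: E[X] ≈ 1636.25000.

E[X] = C(35,3)·2^(1−C(3,2)) = 6545/4 ≈ 1636.25000.


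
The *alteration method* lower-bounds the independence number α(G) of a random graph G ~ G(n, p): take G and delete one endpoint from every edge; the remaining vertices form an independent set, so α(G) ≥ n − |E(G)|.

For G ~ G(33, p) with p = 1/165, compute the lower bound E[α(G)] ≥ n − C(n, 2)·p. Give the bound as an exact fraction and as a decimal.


E[|E(G)|] = C(33, 2)·p = 528 · (1/165) = 16/5.
E[α(G)] ≥ n − E[|E(G)|] = 33 − 16/5 = 149/5.
Numerically: ≈ 29.8000.
(This is only a lower bound; the true E[α(G)] may be larger.)

E[α(G)] ≥ 149/5 ≈ 29.8000.


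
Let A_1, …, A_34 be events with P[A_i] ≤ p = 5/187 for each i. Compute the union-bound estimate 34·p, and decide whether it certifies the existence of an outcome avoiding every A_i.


Union bound: P[∪_{i=1}^{34} A_i] ≤ Σ_i P[A_i] ≤ 34·p = 34·(5/187) = 10/11.
Numerically: 10/11 ≈ 0.9091.
Is 10/11 < 1? YES.
Since P[∪ A_i] ≤ 10/11 < 1, the complement has P[∩ A_i^c] ≥ 1 − 10/11 = 1/11 > 0, so some outcome avoids every A_i.

34·p = 10/11 ≈ 0.9091; existence CERTIFIED by the union bound.


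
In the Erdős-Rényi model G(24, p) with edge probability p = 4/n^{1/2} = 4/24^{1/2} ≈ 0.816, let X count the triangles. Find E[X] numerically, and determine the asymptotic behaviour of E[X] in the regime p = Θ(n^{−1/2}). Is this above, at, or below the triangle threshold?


Number of potential triangles: C(24, 3) = 2024.
Each occurs with probability p³ ≈ (0.816)³ ≈ 5.44331e-01.
By linearity: E[X] = C(24, 3)·p³ ≈ 2024 · 5.44331e-01 ≈ 1101.726.
Since α = 1/2 < 1, p = c/n^{1/2} ≫ 1/n is above the triangle threshold p ~ 1/n. Asymptotically E[X] ~ (c³/6)·n^{3(1−α)} = (4³/6)·n^{1.5} → ∞; triangles are abundant w.h.p.

E[X] ≈ 1101.726; in regime p = Θ(1/n^{1/2}) E[X] diverges (above the triangle threshold p ~ 1/n).


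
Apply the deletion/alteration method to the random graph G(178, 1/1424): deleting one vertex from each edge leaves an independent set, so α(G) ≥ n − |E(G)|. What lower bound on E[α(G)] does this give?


E[|E(G)|] = C(178, 2)·p = 15753 · (1/1424) = 177/16.
E[α(G)] ≥ n − E[|E(G)|] = 178 − 177/16 = 2671/16.
Numerically: ≈ 166.9375.
(This is only a lower bound; the true E[α(G)] may be larger.)

E[α(G)] ≥ 2671/16 ≈ 166.9375.


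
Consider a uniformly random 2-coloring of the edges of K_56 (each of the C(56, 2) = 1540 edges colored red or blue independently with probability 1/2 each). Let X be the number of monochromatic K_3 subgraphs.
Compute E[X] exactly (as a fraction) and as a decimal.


Let X = Σ_S X_S over the C(56, 3) = 27720 subsets S of size 3, where X_S = 1 if the K_3 on S is monochromatic.
For a fixed S, the K_3 on S has C(3, 2) = 3 edges. P[all 3 edges red] = (1/2)^3, and likewise for blue, so P[monochromatic] = 2·(1/2)^3 = 2^{1 − 3} = 1/4.
By linearity: E[X] = C(56, 3) · 2^{1 − 3} = 27720 · 1/4 = 6930.
Numerically: E[X] ≈ 6930.000000.

E[X] = C(56,3)·2^(1−C(3,2)) = 6930 ≈ 6930.000000.


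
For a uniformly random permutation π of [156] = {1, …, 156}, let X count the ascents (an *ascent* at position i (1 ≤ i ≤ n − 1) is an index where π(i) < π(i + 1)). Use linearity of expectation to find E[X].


Write X = Σ X_I over i = 1, …, 155, with X_I the indicator of one ascent.
There are 155 indicators.
For each fixed i, the pair (π(i), π(i+1)) is a uniformly random ordered pair of distinct values from {1, …, 156}; by symmetry P[π(i) < π(i+1)] = 1/2.
By linearity: E[X] = 155 · (1/2) = (156 − 1) · (1/2) = 155/2 ≈ 77.5000.

E[X] = 155/2 = 77.5000.


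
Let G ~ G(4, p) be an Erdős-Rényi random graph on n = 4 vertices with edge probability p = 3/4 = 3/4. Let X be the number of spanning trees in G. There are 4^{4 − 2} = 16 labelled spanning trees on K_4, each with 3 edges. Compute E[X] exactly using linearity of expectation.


K_4 has 4^{4 − 2} = 16 labelled spanning trees.
For each such spanning tree H, let X_H = 1 if all 3 edges of H are present in G. Then P[X_H = 1] = p^{3} = (3/4)^{3} = 27/64.
By linearity: E[X] = Σ_H E[X_H] = 16 · p^{3} = 16 · 27/64 = 27/4.
Numerically: E[X] ≈ 6.75.

E[X] = 16 · (3/4)^{3} = 27/4 ≈ 6.75.


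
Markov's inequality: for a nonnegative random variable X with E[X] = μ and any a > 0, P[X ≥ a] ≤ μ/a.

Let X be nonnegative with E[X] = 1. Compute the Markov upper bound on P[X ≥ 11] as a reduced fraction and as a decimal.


μ = E[X] = 1, a = 11.
Markov: P[X ≥ 11] ≤ μ/a = (1)/11 = 1/11.
Numerically: ≈ 0.091.
(Since a = 11 > μ = 1.000, the bound 1/11 is < 1 and informative.)

P[X ≥ 11] ≤ 1/11 ≈ 0.091.


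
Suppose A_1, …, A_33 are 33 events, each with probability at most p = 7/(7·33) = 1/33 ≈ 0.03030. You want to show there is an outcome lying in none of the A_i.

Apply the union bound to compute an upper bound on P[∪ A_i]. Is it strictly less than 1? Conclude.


Union bound: P[∪_{i=1}^{33} A_i] ≤ Σ_i P[A_i] ≤ 33·p = 33·(1/33) = 1.
Numerically: 1 ≈ 1.00000.
Is 1 < 1? NO.
Since the bound 1 is ≥ 1, the union bound is uninformative here; it does NOT by itself certify existence.

33·p = 1 ≈ 1.00000; existence NOT certified by the union bound.


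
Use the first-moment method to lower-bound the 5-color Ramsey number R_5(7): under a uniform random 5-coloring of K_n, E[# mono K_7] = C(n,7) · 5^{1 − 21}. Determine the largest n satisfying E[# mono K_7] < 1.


We need C(n, 7) · 5^{1 − 21} < 1, i.e. C(n, 7) < 5^{21 − 1} = 95367431640625.
Check values of n near the boundary:
  n = 335: C(335, 7) = 88202498238195; 88202498238195 < 95367431640625? YES
  n = 336: C(336, 7) = 90079147136880; 90079147136880 < 95367431640625? YES
  n = 337: C(337, 7) = 91989916924632; 91989916924632 < 95367431640625? YES
  n = 338: C(338, 7) = 93935323022736; 93935323022736 < 95367431640625? YES
  n = 339: C(339, 7) = 95915887062372; 95915887062372 < 95367431640625? NO
The largest n with C(n, 7) < 95367431640625 is n = 338 (where E[X] = 93935323022736/95367431640625 ≈ 0.98498). Hence R_5(7) > 338, i.e. R_5(7) ≥ 339.

Largest n = 338; hence R_5(7) > 338.


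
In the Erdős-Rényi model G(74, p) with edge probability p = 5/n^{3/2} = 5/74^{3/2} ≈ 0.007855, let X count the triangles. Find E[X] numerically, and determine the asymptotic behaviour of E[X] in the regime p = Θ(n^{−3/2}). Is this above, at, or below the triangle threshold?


Number of potential triangles: C(74, 3) = 64824.
Each occurs with probability p³ ≈ (0.007855)³ ≈ 4.845820e-07.
By linearity: E[X] = C(74, 3)·p³ ≈ 64824 · 4.845820e-07 ≈ 0.0314.
Since α = 3/2 > 1, p = c/n^{3/2} = o(1/n) is below the triangle threshold p ~ 1/n. Asymptotically E[X] ~ (c³/6)·n^{3(1−α)} = (5³/6)·n^{-1.5} → 0, so by Markov's inequality G has no triangles w.h.p.

E[X] ≈ 0.0314; in regime p = Θ(1/n^{3/2}) E[X] tends to 0 (below the triangle threshold p ~ 1/n).


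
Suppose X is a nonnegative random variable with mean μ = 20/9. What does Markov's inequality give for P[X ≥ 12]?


μ = E[X] = 20/9, a = 12.
Markov: P[X ≥ 12] ≤ μ/a = (20/9)/12 = 5/27.
Numerically: ≈ 0.1852.
(Since a = 12 > μ = 2.2222, the bound 5/27 is < 1 and informative.)

P[X ≥ 12] ≤ 5/27 ≈ 0.1852.


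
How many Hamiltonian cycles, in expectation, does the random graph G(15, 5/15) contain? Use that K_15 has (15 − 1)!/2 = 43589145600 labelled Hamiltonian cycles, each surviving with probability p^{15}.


K_15 has (15 − 1)!/2 = 43589145600 labelled Hamiltonian cycles.
For each such Hamiltonian cycle H, let X_H = 1 if all 15 edges of H are present in G. Then P[X_H = 1] = p^{15} = (1/3)^{15} = 1/14348907.
By linearity: E[X] = Σ_H E[X_H] = 43589145600 · p^{15} = 43589145600 · 1/14348907 = 179379200/59049.
Numerically: E[X] ≈ 3037.8.

E[X] = 43589145600 · (1/3)^{15} = 179379200/59049 ≈ 3037.8.


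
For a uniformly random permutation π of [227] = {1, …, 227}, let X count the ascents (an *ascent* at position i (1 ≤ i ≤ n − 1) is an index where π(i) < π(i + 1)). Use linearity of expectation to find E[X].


Write X = Σ X_I over i = 1, …, 226, with X_I the indicator of one ascent.
There are 226 indicators.
For each fixed i, the pair (π(i), π(i+1)) is a uniformly random ordered pair of distinct values from {1, …, 227}; by symmetry P[π(i) < π(i+1)] = 1/2.
By linearity: E[X] = 226 · (1/2) = (227 − 1) · (1/2) = 113 ≈ 113.000000.

E[X] = 113 = 113.000000.


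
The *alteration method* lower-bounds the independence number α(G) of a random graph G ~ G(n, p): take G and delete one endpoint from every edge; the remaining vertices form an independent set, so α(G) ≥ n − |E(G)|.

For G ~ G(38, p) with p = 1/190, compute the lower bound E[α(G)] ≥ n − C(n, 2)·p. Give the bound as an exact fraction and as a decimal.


E[|E(G)|] = C(38, 2)·p = 703 · (1/190) = 37/10.
E[α(G)] ≥ n − E[|E(G)|] = 38 − 37/10 = 343/10.
Numerically: ≈ 34.30000.
(This is only a lower bound; the true E[α(G)] may be larger.)

E[α(G)] ≥ 343/10 ≈ 34.30000.


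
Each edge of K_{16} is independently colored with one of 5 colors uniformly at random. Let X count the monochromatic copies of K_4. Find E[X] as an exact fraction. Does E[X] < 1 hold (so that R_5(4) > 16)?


E[X] = C(16, 4) · 5^{1 − 6} = 1820 · 5^{−5} = 1820/3125.
As a reduced fraction: E[X] = 364/625 ≈ 0.58240.
Is E[X] < 1? YES.
Since E[X] < 1, there exists a 5-coloring of K_{16} with no monochromatic K_4; hence R_5(4) > 16.

E[X] = 364/625 ≈ 0.58240; E[X] < 1, so R_5(4) > 16.


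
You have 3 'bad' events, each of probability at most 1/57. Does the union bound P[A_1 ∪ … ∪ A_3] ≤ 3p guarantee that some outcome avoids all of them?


Union bound: P[∪_{i=1}^{3} A_i] ≤ Σ_i P[A_i] ≤ 3·p = 3·(1/57) = 1/19.
Numerically: 1/19 ≈ 0.053.
Is 1/19 < 1? YES.
Since P[∪ A_i] ≤ 1/19 < 1, the complement has P[∩ A_i^c] ≥ 1 − 1/19 = 18/19 > 0, so some outcome avoids every A_i.

3·p = 1/19 ≈ 0.053; existence CERTIFIED by the union bound.


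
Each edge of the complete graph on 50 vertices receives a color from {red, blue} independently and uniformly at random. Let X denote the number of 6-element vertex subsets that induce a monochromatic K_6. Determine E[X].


Let X = Σ_S X_S over the C(50, 6) = 15890700 subsets S of size 6, where X_S = 1 if the K_6 on S is monochromatic.
For a fixed S, the K_6 on S has C(6, 2) = 15 edges. P[all 15 edges red] = (1/2)^15, and likewise for blue, so P[monochromatic] = 2·(1/2)^15 = 2^{1 − 15} = 1/16384.
Summing: E[X] = C(50, 6) · 2^{1 − 15} = 15890700 · 1/16384 = 3972675/4096.
Numerically: E[X] ≈ 969.8914.

E[X] = C(50,6)·2^(1−C(6,2)) = 3972675/4096 ≈ 969.8914.


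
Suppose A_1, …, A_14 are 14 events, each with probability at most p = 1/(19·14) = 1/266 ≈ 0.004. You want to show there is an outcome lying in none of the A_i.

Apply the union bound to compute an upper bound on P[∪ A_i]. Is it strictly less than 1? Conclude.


Union bound: P[∪_{i=1}^{14} A_i] ≤ Σ_i P[A_i] ≤ 14·p = 14·(1/266) = 1/19.
Numerically: 1/19 ≈ 0.053.
Is 1/19 < 1? YES.
Since P[∪ A_i] ≤ 1/19 < 1, the complement has P[∩ A_i^c] ≥ 1 − 1/19 = 18/19 > 0, so some outcome avoids every A_i.

14·p = 1/19 ≈ 0.053; existence CERTIFIED by the union bound.


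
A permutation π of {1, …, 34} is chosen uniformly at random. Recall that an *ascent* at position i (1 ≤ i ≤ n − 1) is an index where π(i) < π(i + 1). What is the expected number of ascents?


Write X = Σ X_I over i = 1, …, 33, with X_I the indicator of one ascent.
There are 33 indicators.
For each fixed i, the pair (π(i), π(i+1)) is a uniformly random ordered pair of distinct values from {1, …, 34}; by symmetry P[π(i) < π(i+1)] = 1/2.
By linearity: E[X] = 33 · (1/2) = (34 − 1) · (1/2) = 33/2 ≈ 16.500000.

E[X] = 33/2 = 16.500000.


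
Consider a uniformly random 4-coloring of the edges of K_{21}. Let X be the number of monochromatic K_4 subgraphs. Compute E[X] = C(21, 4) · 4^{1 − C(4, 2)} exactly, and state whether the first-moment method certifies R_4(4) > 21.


E[X] = C(21, 4) · 4^{1 − 6} = 5985 · 4^{−5} = 5985/1024.
As a reduced fraction: E[X] = 5985/1024 ≈ 5.8447266.
Is E[X] < 1? NO.
Since E[X] ≥ 1, the first-moment bound is inconclusive at n = 21; it does NOT by itself certify R_4(4) > 21.

E[X] = 5985/1024 ≈ 5.8447266; E[X] ≥ 1; first-moment method inconclusive here.


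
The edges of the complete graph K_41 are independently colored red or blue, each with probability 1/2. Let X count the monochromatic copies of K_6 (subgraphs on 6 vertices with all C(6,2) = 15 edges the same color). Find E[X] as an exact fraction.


Let X = Σ_S X_S over the C(41, 6) = 4496388 subsets S of size 6, where X_S = 1 if the K_6 on S is monochromatic.
For a fixed S, the K_6 on S has C(6, 2) = 15 edges. P[all 15 edges red] = (1/2)^15, and likewise for blue, so P[monochromatic] = 2·(1/2)^15 = 2^{1 − 15} = 1/16384.
By linearity of expectation: E[X] = C(41, 6) · 2^{1 − 15} = 4496388 · 1/16384 = 1124097/4096.
Numerically: E[X] ≈ 274.438.

E[X] = C(41,6)·2^(1−C(6,2)) = 1124097/4096 ≈ 274.438.


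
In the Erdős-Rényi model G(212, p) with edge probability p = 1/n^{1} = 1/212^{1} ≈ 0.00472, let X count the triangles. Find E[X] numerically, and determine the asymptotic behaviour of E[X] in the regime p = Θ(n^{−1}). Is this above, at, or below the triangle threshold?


Number of potential triangles: C(212, 3) = 1565620.
Each occurs with probability p³ ≈ (0.00472)³ ≈ 1.04952e-07.
By linearity: E[X] = C(212, 3)·p³ ≈ 1565620 · 1.04952e-07 ≈ 0.164.
Here α = 1, so p = 1/n is exactly at the triangle threshold p ~ 1/n. Asymptotically E[X] → c³/6 = 1³/6 = 1/6 ≈ 0.167, a bounded constant. In this regime the triangle count is asymptotically Poisson(c³/6).

E[X] ≈ 0.164; in regime p = Θ(1/n^{1}) E[X] stays bounded (at the triangle threshold p ~ 1/n).


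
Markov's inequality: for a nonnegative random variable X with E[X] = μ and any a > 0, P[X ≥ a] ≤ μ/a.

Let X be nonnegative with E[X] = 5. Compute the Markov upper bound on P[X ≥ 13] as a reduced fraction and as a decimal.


μ = E[X] = 5, a = 13.
Markov: P[X ≥ 13] ≤ μ/a = (5)/13 = 5/13.
Numerically: ≈ 0.38462.
(Since a = 13 > μ = 5.00000, the bound 5/13 is < 1 and informative.)

P[X ≥ 13] ≤ 5/13 ≈ 0.38462.


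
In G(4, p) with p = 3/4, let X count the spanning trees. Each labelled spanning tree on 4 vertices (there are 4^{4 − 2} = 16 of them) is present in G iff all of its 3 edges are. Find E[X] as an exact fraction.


K_4 has 4^{4 − 2} = 16 labelled spanning trees.
For each such spanning tree H, let X_H = 1 if all 3 edges of H are present in G. Then P[X_H = 1] = p^{3} = (3/4)^{3} = 27/64.
By linearity: E[X] = Σ_H E[X_H] = 16 · p^{3} = 16 · 27/64 = 27/4.
Numerically: E[X] ≈ 6.75.

E[X] = 16 · (3/4)^{3} = 27/4 ≈ 6.75.


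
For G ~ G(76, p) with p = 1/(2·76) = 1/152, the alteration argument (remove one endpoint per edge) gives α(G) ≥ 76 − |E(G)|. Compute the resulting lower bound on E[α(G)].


E[|E(G)|] = C(76, 2)·p = 2850 · (1/152) = 75/4.
E[α(G)] ≥ n − E[|E(G)|] = 76 − 75/4 = 229/4.
Numerically: ≈ 57.25000.
(This is only a lower bound; the true E[α(G)] may be larger.)

E[α(G)] ≥ 229/4 ≈ 57.25000.


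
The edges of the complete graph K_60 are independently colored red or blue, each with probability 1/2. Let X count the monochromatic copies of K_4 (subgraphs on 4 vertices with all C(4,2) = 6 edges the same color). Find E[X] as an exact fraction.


Let X = Σ_S X_S over the C(60, 4) = 487635 subsets S of size 4, where X_S = 1 if the K_4 on S is monochromatic.
For a fixed S, the K_4 on S has C(4, 2) = 6 edges. P[all 6 edges red] = (1/2)^6, and likewise for blue, so P[monochromatic] = 2·(1/2)^6 = 2^{1 − 6} = 1/32.
By linearity of expectation: E[X] = C(60, 4) · 2^{1 − 6} = 487635 · 1/32 = 487635/32.
Numerically: E[X] ≈ 15238.593750.

E[X] = C(60,4)·2^(1−C(4,2)) = 487635/32 ≈ 15238.593750.


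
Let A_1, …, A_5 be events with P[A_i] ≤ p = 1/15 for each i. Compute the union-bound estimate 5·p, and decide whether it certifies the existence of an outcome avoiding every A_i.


Union bound: P[∪_{i=1}^{5} A_i] ≤ Σ_i P[A_i] ≤ 5·p = 5·(1/15) = 1/3.
Numerically: 1/3 ≈ 0.3333333.
Is 1/3 < 1? YES.
Since P[∪ A_i] ≤ 1/3 < 1, the complement has P[∩ A_i^c] ≥ 1 − 1/3 = 2/3 > 0, so some outcome avoids every A_i.

5·p = 1/3 ≈ 0.3333333; existence CERTIFIED by the union bound.


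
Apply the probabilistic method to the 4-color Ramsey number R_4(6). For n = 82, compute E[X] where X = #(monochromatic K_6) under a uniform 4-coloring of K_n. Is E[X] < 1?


E[X] = C(82, 6) · 4^{1 − 15} = 350161812 · 4^{−14} = 350161812/268435456.
As a reduced fraction: E[X] = 87540453/67108864 ≈ 1.304454.
Is E[X] < 1? NO.
Since E[X] ≥ 1, the first-moment bound is inconclusive at n = 82; it does NOT by itself certify R_4(6) > 82.

E[X] = 87540453/67108864 ≈ 1.304454; E[X] ≥ 1; first-moment method inconclusive here.


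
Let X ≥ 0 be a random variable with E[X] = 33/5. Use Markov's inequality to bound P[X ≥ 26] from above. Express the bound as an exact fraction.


μ = E[X] = 33/5, a = 26.
Markov: P[X ≥ 26] ≤ μ/a = (33/5)/26 = 33/130.
Numerically: ≈ 0.253846.
(Since a = 26 > μ = 6.600000, the bound 33/130 is < 1 and informative.)

P[X ≥ 26] ≤ 33/130 ≈ 0.253846.


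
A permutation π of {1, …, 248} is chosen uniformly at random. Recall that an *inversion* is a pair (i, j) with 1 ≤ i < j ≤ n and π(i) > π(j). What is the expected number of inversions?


Write X = Σ X_I over the C(248, 2) = 30628 pairs i < j, with X_I the indicator of one inversion.
There are 30628 indicators.
For each fixed pair i < j, the values π(i) and π(j) are two distinct elements of {1, …, 248} in uniformly random order; by symmetry P[π(i) > π(j)] = 1/2.
By linearity: E[X] = 30628 · (1/2) = C(248, 2) · (1/2) = 30628/2 = 15314 ≈ 15314.00000.

E[X] = 15314 = 15314.00000.


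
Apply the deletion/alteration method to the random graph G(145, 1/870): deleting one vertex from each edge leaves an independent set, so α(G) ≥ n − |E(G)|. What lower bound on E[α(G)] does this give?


E[|E(G)|] = C(145, 2)·p = 10440 · (1/870) = 12.
E[α(G)] ≥ n − E[|E(G)|] = 145 − 12 = 133.
Numerically: ≈ 133.00000.
(This is only a lower bound; the true E[α(G)] may be larger.)

E[α(G)] ≥ 133 ≈ 133.00000.


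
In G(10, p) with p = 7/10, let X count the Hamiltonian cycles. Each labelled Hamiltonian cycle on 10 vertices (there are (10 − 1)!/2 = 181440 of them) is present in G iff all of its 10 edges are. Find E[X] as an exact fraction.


K_10 has (10 − 1)!/2 = 181440 labelled Hamiltonian cycles.
For each such Hamiltonian cycle H, let X_H = 1 if all 10 edges of H are present in G. Then P[X_H = 1] = p^{10} = (7/10)^{10} = 282475249/10000000000.
Summing the indicators: E[X] = Σ_H E[X_H] = 181440 · p^{10} = 181440 · 282475249/10000000000 = 160163466183/31250000.
Numerically: E[X] ≈ 5.13e+03.

E[X] = 181440 · (7/10)^{10} = 160163466183/31250000 ≈ 5.13e+03.


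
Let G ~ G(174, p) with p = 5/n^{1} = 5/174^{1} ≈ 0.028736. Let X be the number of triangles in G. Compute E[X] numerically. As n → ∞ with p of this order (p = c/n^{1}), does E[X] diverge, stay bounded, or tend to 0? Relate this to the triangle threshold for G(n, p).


Number of potential triangles: C(174, 3) = 862924.
Each occurs with probability p³ ≈ (0.028736)³ ≈ 2.3728062e-05.
By linearity: E[X] = C(174, 3)·p³ ≈ 862924 · 2.3728062e-05 ≈ 20.47551.
Here α = 1, so p = 5/n is exactly at the triangle threshold p ~ 1/n. Asymptotically E[X] → c³/6 = 5³/6 = 125/6 ≈ 20.83333, a bounded constant. In this regime the triangle count is asymptotically Poisson(c³/6).

E[X] ≈ 20.47551; in regime p = Θ(1/n^{1}) E[X] stays bounded (at the triangle threshold p ~ 1/n).


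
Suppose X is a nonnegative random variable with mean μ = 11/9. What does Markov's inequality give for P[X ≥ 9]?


μ = E[X] = 11/9, a = 9.
Markov: P[X ≥ 9] ≤ μ/a = (11/9)/9 = 11/81.
Numerically: ≈ 0.13580.
(Since a = 9 > μ = 1.22222, the bound 11/81 is < 1 and informative.)

P[X ≥ 9] ≤ 11/81 ≈ 0.13580.


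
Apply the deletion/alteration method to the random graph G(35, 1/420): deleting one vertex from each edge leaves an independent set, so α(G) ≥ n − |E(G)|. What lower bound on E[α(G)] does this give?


E[|E(G)|] = C(35, 2)·p = 595 · (1/420) = 17/12.
E[α(G)] ≥ n − E[|E(G)|] = 35 − 17/12 = 403/12.
Numerically: ≈ 33.5833.
(This is only a lower bound; the true E[α(G)] may be larger.)

E[α(G)] ≥ 403/12 ≈ 33.5833.


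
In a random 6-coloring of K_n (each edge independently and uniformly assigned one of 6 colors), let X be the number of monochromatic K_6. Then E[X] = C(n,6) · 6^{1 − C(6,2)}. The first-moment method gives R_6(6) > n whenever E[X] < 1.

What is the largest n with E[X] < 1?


We need C(n, 6) · 6^{1 − 15} < 1, i.e. C(n, 6) < 6^{15 − 1} = 78364164096.
Check values of n near the boundary:
  n = 194: C(194, 6) = 68482017072; 68482017072 < 78364164096? YES
  n = 195: C(195, 6) = 70656049360; 70656049360 < 78364164096? YES
  n = 196: C(196, 6) = 72887293024; 72887293024 < 78364164096? YES
  n = 197: C(197, 6) = 75176946208; 75176946208 < 78364164096? YES
  n = 198: C(198, 6) = 77526225777; 77526225777 < 78364164096? YES
  n = 199: C(199, 6) = 79936367511; 79936367511 < 78364164096? NO
  n = 200: C(200, 6) = 82408626300; 82408626300 < 78364164096? NO
  n = 201: C(201, 6) = 84944276340; 84944276340 < 78364164096? NO
The largest n with C(n, 6) < 78364164096 is n = 198 (where E[X] = 25842075259/26121388032 ≈ 0.9893). Hence R_6(6) > 198, i.e. R_6(6) ≥ 199.

Largest n = 198; hence R_6(6) > 198.


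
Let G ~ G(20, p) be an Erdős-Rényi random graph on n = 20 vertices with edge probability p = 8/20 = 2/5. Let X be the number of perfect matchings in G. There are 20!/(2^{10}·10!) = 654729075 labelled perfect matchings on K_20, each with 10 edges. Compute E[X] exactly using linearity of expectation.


K_20 has 20!/(2^{10}·10!) = 654729075 labelled perfect matchings.
For each such perfect matching H, let X_H = 1 if all 10 edges of H are present in G. Then P[X_H = 1] = p^{10} = (2/5)^{10} = 1024/9765625.
By linearity: E[X] = Σ_H E[X_H] = 654729075 · p^{10} = 654729075 · 1024/9765625 = 26817702912/390625.
Numerically: E[X] ≈ 68653.3.

E[X] = 654729075 · (2/5)^{10} = 26817702912/390625 ≈ 68653.3.


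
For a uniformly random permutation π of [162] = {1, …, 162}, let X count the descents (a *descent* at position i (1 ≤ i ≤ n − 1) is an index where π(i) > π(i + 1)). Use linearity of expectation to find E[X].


Write X = Σ X_I over i = 1, …, 161, with X_I the indicator of one descent.
There are 161 indicators.
For each fixed i, the pair (π(i), π(i+1)) is a uniformly random ordered pair of distinct values from {1, …, 162}; by symmetry P[π(i) > π(i+1)] = 1/2.
By linearity: E[X] = 161 · (1/2) = (162 − 1) · (1/2) = 161/2 ≈ 80.500000.

E[X] = 161/2 = 80.500000.


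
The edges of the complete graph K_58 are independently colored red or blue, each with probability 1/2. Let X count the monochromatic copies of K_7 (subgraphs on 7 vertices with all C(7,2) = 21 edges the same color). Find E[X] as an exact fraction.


Let X = Σ_S X_S over the C(58, 7) = 300674088 subsets S of size 7, where X_S = 1 if the K_7 on S is monochromatic.
For a fixed S, the K_7 on S has C(7, 2) = 21 edges. P[all 21 edges red] = (1/2)^21, and likewise for blue, so P[monochromatic] = 2·(1/2)^21 = 2^{1 − 21} = 1/1048576.
By linearity: E[X] = C(58, 7) · 2^{1 − 21} = 300674088 · 1/1048576 = 37584261/131072.
Numerically: E[X] ≈ 286.74516.

E[X] = C(58,7)·2^(1−C(7,2)) = 37584261/131072 ≈ 286.74516.


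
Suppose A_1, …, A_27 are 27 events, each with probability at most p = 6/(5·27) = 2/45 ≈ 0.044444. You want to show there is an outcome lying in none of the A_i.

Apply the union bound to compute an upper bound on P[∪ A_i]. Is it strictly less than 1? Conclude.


Union bound: P[∪_{i=1}^{27} A_i] ≤ Σ_i P[A_i] ≤ 27·p = 27·(2/45) = 6/5.
Numerically: 6/5 ≈ 1.200000.
Is 6/5 < 1? NO.
Since the bound 6/5 is ≥ 1, the union bound is uninformative here; it does NOT by itself certify existence.

27·p = 6/5 ≈ 1.200000; existence NOT certified by the union bound.


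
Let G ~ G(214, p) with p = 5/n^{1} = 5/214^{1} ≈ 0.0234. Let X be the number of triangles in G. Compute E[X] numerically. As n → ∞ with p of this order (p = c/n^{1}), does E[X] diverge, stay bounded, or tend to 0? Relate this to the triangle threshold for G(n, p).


Number of potential triangles: C(214, 3) = 1610564.
Each occurs with probability p³ ≈ (0.0234)³ ≈ 1.27547e-05.
By linearity: E[X] = C(214, 3)·p³ ≈ 1610564 · 1.27547e-05 ≈ 20.542.
Here α = 1, so p = 5/n is exactly at the triangle threshold p ~ 1/n. Asymptotically E[X] → c³/6 = 5³/6 = 125/6 ≈ 20.833, a bounded constant. In this regime the triangle count is asymptotically Poisson(c³/6).

E[X] ≈ 20.542; in regime p = Θ(1/n^{1}) E[X] stays bounded (at the triangle threshold p ~ 1/n).


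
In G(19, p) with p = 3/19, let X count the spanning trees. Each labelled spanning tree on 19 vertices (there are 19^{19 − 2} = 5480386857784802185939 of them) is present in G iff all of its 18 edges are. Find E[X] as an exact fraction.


K_19 has 19^{19 − 2} = 5480386857784802185939 labelled spanning trees.
For each such spanning tree H, let X_H = 1 if all 18 edges of H are present in G. Then P[X_H = 1] = p^{18} = (3/19)^{18} = 387420489/104127350297911241532841.
Summing the indicators: E[X] = Σ_H E[X_H] = 5480386857784802185939 · p^{18} = 5480386857784802185939 · 387420489/104127350297911241532841 = 387420489/19.
Numerically: E[X] ≈ 2.0391e+07.

E[X] = 5480386857784802185939 · (3/19)^{18} = 387420489/19 ≈ 2.0391e+07.


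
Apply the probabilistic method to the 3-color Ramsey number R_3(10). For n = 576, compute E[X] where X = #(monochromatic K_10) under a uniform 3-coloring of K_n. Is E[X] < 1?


E[X] = C(576, 10) · 3^{1 − 45} = 1024104945306307344480 · 3^{−44} = 1024104945306307344480/984770902183611232881.
As a reduced fraction: E[X] = 12643270929707498080/12157665459056928801 ≈ 1.0399.
Is E[X] < 1? NO.
Since E[X] ≥ 1, the first-moment bound is inconclusive at n = 576; it does NOT by itself certify R_3(10) > 576.

E[X] = 12643270929707498080/12157665459056928801 ≈ 1.0399; E[X] ≥ 1; first-moment method inconclusive here.


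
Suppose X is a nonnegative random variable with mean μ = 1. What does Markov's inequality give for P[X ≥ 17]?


μ = E[X] = 1, a = 17.
Markov: P[X ≥ 17] ≤ μ/a = (1)/17 = 1/17.
Numerically: ≈ 0.059.
(Since a = 17 > μ = 1.000, the bound 1/17 is < 1 and informative.)

P[X ≥ 17] ≤ 1/17 ≈ 0.059.


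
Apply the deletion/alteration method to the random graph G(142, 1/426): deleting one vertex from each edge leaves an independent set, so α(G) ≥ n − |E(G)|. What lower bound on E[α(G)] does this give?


E[|E(G)|] = C(142, 2)·p = 10011 · (1/426) = 47/2.
E[α(G)] ≥ n − E[|E(G)|] = 142 − 47/2 = 237/2.
Numerically: ≈ 118.50000.
(This is only a lower bound; the true E[α(G)] may be larger.)

E[α(G)] ≥ 237/2 ≈ 118.50000.


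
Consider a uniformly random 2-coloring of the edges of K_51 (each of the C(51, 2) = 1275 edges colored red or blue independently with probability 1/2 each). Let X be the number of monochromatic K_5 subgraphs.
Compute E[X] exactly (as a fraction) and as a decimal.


Let X = Σ_S X_S over the C(51, 5) = 2349060 subsets S of size 5, where X_S = 1 if the K_5 on S is monochromatic.
For a fixed S, the K_5 on S has C(5, 2) = 10 edges. P[all 10 edges red] = (1/2)^10, and likewise for blue, so P[monochromatic] = 2·(1/2)^10 = 2^{1 − 10} = 1/512.
By linearity: E[X] = C(51, 5) · 2^{1 − 10} = 2349060 · 1/512 = 587265/128.
Numerically: E[X] ≈ 4588.007812.

E[X] = C(51,5)·2^(1−C(5,2)) = 587265/128 ≈ 4588.007812.


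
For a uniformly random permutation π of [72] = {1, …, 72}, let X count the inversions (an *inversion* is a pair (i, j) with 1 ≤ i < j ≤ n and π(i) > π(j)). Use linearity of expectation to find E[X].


Write X = Σ X_I over the C(72, 2) = 2556 pairs i < j, with X_I the indicator of one inversion.
There are 2556 indicators.
For each fixed pair i < j, the values π(i) and π(j) are two distinct elements of {1, …, 72} in uniformly random order; by symmetry P[π(i) > π(j)] = 1/2.
By linearity: E[X] = 2556 · (1/2) = C(72, 2) · (1/2) = 2556/2 = 1278 ≈ 1278.00000.

E[X] = 1278 = 1278.00000.


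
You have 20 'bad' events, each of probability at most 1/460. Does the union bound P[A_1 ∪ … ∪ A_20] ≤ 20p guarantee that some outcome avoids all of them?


Union bound: P[∪_{i=1}^{20} A_i] ≤ Σ_i P[A_i] ≤ 20·p = 20·(1/460) = 1/23.
Numerically: 1/23 ≈ 0.043.
Is 1/23 < 1? YES.
Since P[∪ A_i] ≤ 1/23 < 1, the complement has P[∩ A_i^c] ≥ 1 − 1/23 = 22/23 > 0, so some outcome avoids every A_i.

20·p = 1/23 ≈ 0.043; existence CERTIFIED by the union bound.


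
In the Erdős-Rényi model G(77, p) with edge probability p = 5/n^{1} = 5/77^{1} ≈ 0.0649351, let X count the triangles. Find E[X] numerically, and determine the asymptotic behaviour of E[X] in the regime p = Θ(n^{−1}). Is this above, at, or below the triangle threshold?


Number of potential triangles: C(77, 3) = 73150.
Each occurs with probability p³ ≈ (0.0649351)³ ≈ 2.73802770e-04.
By linearity: E[X] = C(77, 3)·p³ ≈ 73150 · 2.73802770e-04 ≈ 20.028673.
Here α = 1, so p = 5/n is exactly at the triangle threshold p ~ 1/n. Asymptotically E[X] → c³/6 = 5³/6 = 125/6 ≈ 20.833333, a bounded constant. In this regime the triangle count is asymptotically Poisson(c³/6).

E[X] ≈ 20.028673; in regime p = Θ(1/n^{1}) E[X] stays bounded (at the triangle threshold p ~ 1/n).


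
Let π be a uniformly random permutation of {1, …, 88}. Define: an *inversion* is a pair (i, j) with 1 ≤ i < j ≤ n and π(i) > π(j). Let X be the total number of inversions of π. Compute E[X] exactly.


Write X = Σ X_I over the C(88, 2) = 3828 pairs i < j, with X_I the indicator of one inversion.
There are 3828 indicators.
For each fixed pair i < j, the values π(i) and π(j) are two distinct elements of {1, …, 88} in uniformly random order; by symmetry P[π(i) > π(j)] = 1/2.
By linearity: E[X] = 3828 · (1/2) = C(88, 2) · (1/2) = 3828/2 = 1914 ≈ 1914.00000.

E[X] = 1914 = 1914.00000.


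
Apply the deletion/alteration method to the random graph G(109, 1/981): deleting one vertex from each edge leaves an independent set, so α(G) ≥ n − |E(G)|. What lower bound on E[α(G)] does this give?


E[|E(G)|] = C(109, 2)·p = 5886 · (1/981) = 6.
E[α(G)] ≥ n − E[|E(G)|] = 109 − 6 = 103.
Numerically: ≈ 103.00000.
(This is only a lower bound; the true E[α(G)] may be larger.)

E[α(G)] ≥ 103 ≈ 103.00000.


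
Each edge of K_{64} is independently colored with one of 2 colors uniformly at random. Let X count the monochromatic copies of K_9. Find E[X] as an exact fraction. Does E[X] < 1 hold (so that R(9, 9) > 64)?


E[X] = C(64, 9) · 2^{1 − 36} = 27540584512 · 2^{−35} = 27540584512/34359738368.
As a reduced fraction: E[X] = 430321633/536870912 ≈ 0.8015365.
Is E[X] < 1? YES.
Since E[X] < 1, there exists a 2-coloring of K_{64} with no monochromatic K_9; hence R(9, 9) > 64.

E[X] = 430321633/536870912 ≈ 0.8015365; E[X] < 1, so R(9, 9) > 64.


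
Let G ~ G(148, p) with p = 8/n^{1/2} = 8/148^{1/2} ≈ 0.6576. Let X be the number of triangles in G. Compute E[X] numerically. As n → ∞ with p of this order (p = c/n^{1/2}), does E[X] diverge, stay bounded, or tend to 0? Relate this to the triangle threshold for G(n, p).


Number of potential triangles: C(148, 3) = 529396.
Each occurs with probability p³ ≈ (0.6576)³ ≈ 2.8436582e-01.
By linearity: E[X] = C(148, 3)·p³ ≈ 529396 · 2.8436582e-01 ≈ 150542.12546.
Since α = 1/2 < 1, p = c/n^{1/2} ≫ 1/n is above the triangle threshold p ~ 1/n. Asymptotically E[X] ~ (c³/6)·n^{3(1−α)} = (8³/6)·n^{1.5} → ∞; triangles are abundant w.h.p.

E[X] ≈ 150542.12546; in regime p = Θ(1/n^{1/2}) E[X] diverges (above the triangle threshold p ~ 1/n).


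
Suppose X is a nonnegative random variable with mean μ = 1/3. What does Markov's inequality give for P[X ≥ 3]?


μ = E[X] = 1/3, a = 3.
Markov: P[X ≥ 3] ≤ μ/a = (1/3)/3 = 1/9.
Numerically: ≈ 0.1111.
(Since a = 3 > μ = 0.3333, the bound 1/9 is < 1 and informative.)

P[X ≥ 3] ≤ 1/9 ≈ 0.1111.


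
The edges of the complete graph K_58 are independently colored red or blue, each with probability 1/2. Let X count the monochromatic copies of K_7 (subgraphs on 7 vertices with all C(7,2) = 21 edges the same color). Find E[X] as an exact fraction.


Let X = Σ_S X_S over the C(58, 7) = 300674088 subsets S of size 7, where X_S = 1 if the K_7 on S is monochromatic.
For a fixed S, the K_7 on S has C(7, 2) = 21 edges. P[all 21 edges red] = (1/2)^21, and likewise for blue, so P[monochromatic] = 2·(1/2)^21 = 2^{1 − 21} = 1/1048576.
Summing: E[X] = C(58, 7) · 2^{1 − 21} = 300674088 · 1/1048576 = 37584261/131072.
Numerically: E[X] ≈ 286.745155.

E[X] = C(58,7)·2^(1−C(7,2)) = 37584261/131072 ≈ 286.745155.


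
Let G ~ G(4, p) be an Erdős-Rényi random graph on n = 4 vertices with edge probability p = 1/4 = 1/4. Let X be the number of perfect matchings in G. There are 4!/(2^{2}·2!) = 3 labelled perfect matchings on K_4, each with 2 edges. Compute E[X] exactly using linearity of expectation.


K_4 has 4!/(2^{2}·2!) = 3 labelled perfect matchings.
For each such perfect matching H, let X_H = 1 if all 2 edges of H are present in G. Then P[X_H = 1] = p^{2} = (1/4)^{2} = 1/16.
By linearity: E[X] = Σ_H E[X_H] = 3 · p^{2} = 3 · 1/16 = 3/16.
Numerically: E[X] ≈ 0.1875.

E[X] = 3 · (1/4)^{2} = 3/16 ≈ 0.1875.


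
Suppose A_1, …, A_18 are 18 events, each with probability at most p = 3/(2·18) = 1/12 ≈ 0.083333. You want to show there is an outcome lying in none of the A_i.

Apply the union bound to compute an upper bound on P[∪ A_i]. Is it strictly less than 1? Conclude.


Union bound: P[∪_{i=1}^{18} A_i] ≤ Σ_i P[A_i] ≤ 18·p = 18·(1/12) = 3/2.
Numerically: 3/2 ≈ 1.500000.
Is 3/2 < 1? NO.
Since the bound 3/2 is ≥ 1, the union bound is uninformative here; it does NOT by itself certify existence.

18·p = 3/2 ≈ 1.500000; existence NOT certified by the union bound.


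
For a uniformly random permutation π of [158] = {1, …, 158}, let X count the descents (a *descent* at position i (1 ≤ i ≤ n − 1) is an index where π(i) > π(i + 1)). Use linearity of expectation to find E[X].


Write X = Σ X_I over i = 1, …, 157, with X_I the indicator of one descent.
There are 157 indicators.
For each fixed i, the pair (π(i), π(i+1)) is a uniformly random ordered pair of distinct values from {1, …, 158}; by symmetry P[π(i) > π(i+1)] = 1/2.
By linearity: E[X] = 157 · (1/2) = (158 − 1) · (1/2) = 157/2 ≈ 78.500.

E[X] = 157/2 = 78.500.


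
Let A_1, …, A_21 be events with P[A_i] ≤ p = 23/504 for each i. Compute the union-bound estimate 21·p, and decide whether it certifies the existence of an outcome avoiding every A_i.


Union bound: P[∪_{i=1}^{21} A_i] ≤ Σ_i P[A_i] ≤ 21·p = 21·(23/504) = 23/24.
Numerically: 23/24 ≈ 0.958333.
Is 23/24 < 1? YES.
Since P[∪ A_i] ≤ 23/24 < 1, the complement has P[∩ A_i^c] ≥ 1 − 23/24 = 1/24 > 0, so some outcome avoids every A_i.

21·p = 23/24 ≈ 0.958333; existence CERTIFIED by the union bound.
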